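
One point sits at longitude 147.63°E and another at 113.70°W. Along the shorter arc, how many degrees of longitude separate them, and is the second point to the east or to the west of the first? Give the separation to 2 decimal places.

Raw difference: -113.70 − 147.63 = -261.33°.
Normalise into (−180°, 180°]: -261.33° + 360° = 98.67°.
Positive ⇒ the second point lies to the east; separation 98.67°.

98.67° east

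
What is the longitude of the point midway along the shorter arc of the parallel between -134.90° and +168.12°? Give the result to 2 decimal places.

Signed shortest Δλ from -134.90° to +168.12° is -56.98°.
Midpoint longitude = -134.90° + (-56.98°)/2 = -134.90° − 28.49° = -163.39°.
(The naïve average (-134.90 + +168.12)/2 = 16.61° is on the wrong side of the globe.)

-163.39°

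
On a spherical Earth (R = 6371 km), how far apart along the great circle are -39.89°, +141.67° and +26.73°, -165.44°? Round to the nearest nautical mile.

4972 nmi

Δλ = -165.44 − 141.67 = -307.11°; wrapped into (−180°, 180°]: 52.89°.
Δφ = 26.73 − -39.89 = 66.62°.
a = sin²(Δφ/2) + cos φ₁ · cos φ₂ · sin²(Δλ/2) = 0.437496.
c = 2·atan2(√a, √(1−a)) = 1.44546 rad → d = 6371·c ≈ 9209.03 km ≈ 4972.48 nmi.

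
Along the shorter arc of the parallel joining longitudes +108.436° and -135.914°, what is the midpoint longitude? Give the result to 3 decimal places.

+166.261°

Signed shortest Δλ from +108.436° to -135.914° is +115.650°.
Midpoint longitude = +108.436° + (+115.650°)/2 = +108.436° + 57.825° = +166.261°.
(The naïve average (+108.436 + -135.914)/2 = -13.739° is on the wrong side of the globe.)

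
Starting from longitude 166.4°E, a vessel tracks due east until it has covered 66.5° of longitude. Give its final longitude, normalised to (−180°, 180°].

Start at +166.4°; shift +66.5° → +232.9°.
+232.9° lies outside (−180°, 180°]; subtract 360° → -127.1°.

127.1°W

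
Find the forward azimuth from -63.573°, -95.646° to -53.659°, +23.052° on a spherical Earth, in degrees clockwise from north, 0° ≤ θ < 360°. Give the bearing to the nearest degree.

Δλ = 23.052 − -95.646 = 118.698°.
θ = atan2( sin Δλ · cos φ₂ , cos φ₁ · sin φ₂ − sin φ₁ · cos φ₂ · cos Δλ )
  = atan2(0.51980, -0.61332) = 139.718° → normalised to [0°, 360°): 139.718°.

140°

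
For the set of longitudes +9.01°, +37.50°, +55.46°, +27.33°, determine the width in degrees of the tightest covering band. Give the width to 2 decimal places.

46.45°

Sort the longitudes: +9.01°, +27.33°, +37.50°, +55.46°.
Eastward gaps between consecutive values (wrapping around): 18.32°, 10.17°, 17.96°, 313.55°.
Largest gap = 313.55° ⇒ minimal covering band is its complement: 360° − 313.55° = 46.45°.
Band runs from +9.01° eastward to +55.46°.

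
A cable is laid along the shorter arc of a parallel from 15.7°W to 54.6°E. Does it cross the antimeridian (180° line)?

No

Signed shortest Δλ = ((54.6 − -15.7 + 180) mod 360) − 180 = 70.3°.
Going east by 70.3° from -15.7° reaches +54.6° without touching 180°.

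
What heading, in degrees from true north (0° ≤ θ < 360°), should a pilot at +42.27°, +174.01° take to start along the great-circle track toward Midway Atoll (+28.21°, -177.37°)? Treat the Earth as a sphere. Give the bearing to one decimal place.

Δλ = -177.37 − 174.01 = -351.38°; wrapped into (−180°, 180°]: 8.62°.
θ = atan2( sin Δλ · cos φ₂ , cos φ₁ · sin φ₂ − sin φ₁ · cos φ₂ · cos Δλ )
  = atan2(0.13208, -0.23624) = 150.791° → normalised to [0°, 360°): 150.791°.

150.8°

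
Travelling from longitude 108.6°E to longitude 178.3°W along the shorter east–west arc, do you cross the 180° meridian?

Naïve |-178.3 − 108.6| = 286.9° > 180°, so the shorter arc goes the other way round — across 180°.
Signed shortest Δλ = ((-178.3 − 108.6 + 180) mod 360) − 180 = 73.1°.
Going east by 73.1° from +108.6° passes through 180° before reaching -178.3°.

Yes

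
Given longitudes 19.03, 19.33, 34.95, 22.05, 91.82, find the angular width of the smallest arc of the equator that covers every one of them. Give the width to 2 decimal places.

Sort the longitudes: +19.03°, +19.33°, +22.05°, +34.95°, +91.82°.
Eastward gaps between consecutive values (wrapping around): 0.30°, 2.72°, 12.90°, 56.87°, 287.21°.
Largest gap = 287.21° ⇒ minimal covering band is its complement: 360° − 287.21° = 72.79°.
Band runs from +19.03° eastward to +91.82°.

72.79°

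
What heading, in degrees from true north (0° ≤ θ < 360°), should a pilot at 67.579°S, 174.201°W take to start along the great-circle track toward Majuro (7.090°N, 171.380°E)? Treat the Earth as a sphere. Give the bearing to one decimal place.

Δλ = 171.380 − -174.201 = 345.581°; wrapped into (−180°, 180°]: -14.419°.
θ = atan2( sin Δλ · cos φ₂ , cos φ₁ · sin φ₂ − sin φ₁ · cos φ₂ · cos Δλ )
  = atan2(-0.24711, 0.93552) = -14.796° → normalised to [0°, 360°): 345.204°.

345.2°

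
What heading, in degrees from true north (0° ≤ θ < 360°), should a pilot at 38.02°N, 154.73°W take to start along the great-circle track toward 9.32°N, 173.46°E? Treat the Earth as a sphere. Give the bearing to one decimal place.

233.2°

Δλ = 173.46 − -154.73 = 328.19°; wrapped into (−180°, 180°]: -31.81°.
θ = atan2( sin Δλ · cos φ₂ , cos φ₁ · sin φ₂ − sin φ₁ · cos φ₂ · cos Δλ )
  = atan2(-0.52015, -0.38893) = -126.787° → normalised to [0°, 360°): 233.213°.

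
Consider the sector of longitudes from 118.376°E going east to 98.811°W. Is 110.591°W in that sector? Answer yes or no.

Yes

Band width going east from +118.376° to -98.811°: ((-98.811 − 118.376) mod 360) = 142.813°.
Offset of -110.591° east of the west edge: ((-110.591 − 118.376) mod 360) = 131.033°.
131.033° ≤ 142.813° ⇒ inside.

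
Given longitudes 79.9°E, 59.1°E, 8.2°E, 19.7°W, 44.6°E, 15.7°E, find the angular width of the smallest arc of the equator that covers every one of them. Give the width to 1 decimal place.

Sort the longitudes: -19.7°, +8.2°, +15.7°, +44.6°, +59.1°, +79.9°.
Eastward gaps between consecutive values (wrapping around): 27.9°, 7.5°, 28.9°, 14.5°, 20.8°, 260.4°.
Largest gap = 260.4° ⇒ minimal covering band is its complement: 360° − 260.4° = 99.6°.
Band runs from -19.7° eastward to +79.9°.

99.6°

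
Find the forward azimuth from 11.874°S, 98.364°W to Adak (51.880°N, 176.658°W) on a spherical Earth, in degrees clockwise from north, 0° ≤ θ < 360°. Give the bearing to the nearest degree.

323°

Δλ = -176.658 − -98.364 = -78.294°.
θ = atan2( sin Δλ · cos φ₂ , cos φ₁ · sin φ₂ − sin φ₁ · cos φ₂ · cos Δλ )
  = atan2(-0.60447, 0.79566) = -37.224° → normalised to [0°, 360°): 322.776°.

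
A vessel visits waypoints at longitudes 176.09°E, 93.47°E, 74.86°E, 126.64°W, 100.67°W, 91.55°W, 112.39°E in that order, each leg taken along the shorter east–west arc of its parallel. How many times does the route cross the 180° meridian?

Leg 1: +176.09° → +93.47°, shortest Δλ = -82.62° (west) — does not cross 180°.
Leg 2: +93.47° → +74.86°, shortest Δλ = -18.61° (west) — does not cross 180°.
Leg 3: +74.86° → -126.64°, shortest Δλ = 158.5° (east) — crosses 180°.
Leg 4: -126.64° → -100.67°, shortest Δλ = 25.97° (east) — does not cross 180°.
Leg 5: -100.67° → -91.55°, shortest Δλ = 9.12° (east) — does not cross 180°.
Leg 6: -91.55° → +112.39°, shortest Δλ = -156.06° (west) — crosses 180°.
Total crossings: 2.

2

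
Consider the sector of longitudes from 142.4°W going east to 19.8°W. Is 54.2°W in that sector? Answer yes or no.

Band width going east from -142.4° to -19.8°: ((-19.8 − -142.4) mod 360) = 122.6°.
Offset of -54.2° east of the west edge: ((-54.2 − -142.4) mod 360) = 88.2°.
88.2° ≤ 122.6° ⇒ inside.

Yes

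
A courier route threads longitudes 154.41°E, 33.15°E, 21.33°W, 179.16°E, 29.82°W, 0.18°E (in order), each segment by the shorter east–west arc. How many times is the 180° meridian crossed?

2

Leg 1: +154.41° → +33.15°, shortest Δλ = -121.26° (west) — does not cross 180°.
Leg 2: +33.15° → -21.33°, shortest Δλ = -54.48° (west) — does not cross 180°.
Leg 3: -21.33° → +179.16°, shortest Δλ = -159.51° (west) — crosses 180°.
Leg 4: +179.16° → -29.82°, shortest Δλ = 151.02° (east) — crosses 180°.
Leg 5: -29.82° → +0.18°, shortest Δλ = 30.0° (east) — does not cross 180°.
Total crossings: 2.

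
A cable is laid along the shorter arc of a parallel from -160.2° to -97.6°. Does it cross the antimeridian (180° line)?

Signed shortest Δλ = ((-97.6 − -160.2 + 180) mod 360) − 180 = 62.6°.
Going east by 62.6° from -160.2° reaches -97.6° without touching 180°.

No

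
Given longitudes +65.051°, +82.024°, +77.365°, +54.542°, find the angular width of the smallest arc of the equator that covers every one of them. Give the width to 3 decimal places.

Sort the longitudes: +54.542°, +65.051°, +77.365°, +82.024°.
Eastward gaps between consecutive values (wrapping around): 10.509°, 12.314°, 4.659°, 332.518°.
Largest gap = 332.518° ⇒ minimal covering band is its complement: 360° − 332.518° = 27.482°.
Band runs from +54.542° eastward to +82.024°.

27.482°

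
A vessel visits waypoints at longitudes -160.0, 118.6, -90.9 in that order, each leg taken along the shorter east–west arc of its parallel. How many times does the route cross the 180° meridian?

2

Leg 1: -160.0° → +118.6°, shortest Δλ = -81.4° (west) — crosses 180°.
Leg 2: +118.6° → -90.9°, shortest Δλ = 150.5° (east) — crosses 180°.
Total crossings: 2.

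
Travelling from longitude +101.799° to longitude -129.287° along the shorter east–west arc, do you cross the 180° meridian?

Naïve |-129.287 − 101.799| = 231.086° > 180°, so the shorter arc goes the other way round — across 180°.
Signed shortest Δλ = ((-129.287 − 101.799 + 180) mod 360) − 180 = 128.914°.
Going east by 128.914° from +101.799° passes through 180° before reaching -129.287°.

Yes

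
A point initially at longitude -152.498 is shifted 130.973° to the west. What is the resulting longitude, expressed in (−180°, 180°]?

Start at -152.498°; shift −130.973° → -283.471°.
-283.471° lies outside (−180°, 180°]; add 360° → +76.529°.

+76.529°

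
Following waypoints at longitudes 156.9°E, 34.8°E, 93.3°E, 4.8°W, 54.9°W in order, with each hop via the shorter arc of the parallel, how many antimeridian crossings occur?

Leg 1: +156.9° → +34.8°, shortest Δλ = -122.1° (west) — does not cross 180°.
Leg 2: +34.8° → +93.3°, shortest Δλ = 58.5° (east) — does not cross 180°.
Leg 3: +93.3° → -4.8°, shortest Δλ = -98.1° (west) — does not cross 180°.
Leg 4: -4.8° → -54.9°, shortest Δλ = -50.1° (west) — does not cross 180°.
Total crossings: 0.

0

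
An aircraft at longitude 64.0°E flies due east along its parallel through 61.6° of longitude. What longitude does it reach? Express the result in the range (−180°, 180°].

Start at +64.0°; shift +61.6° → +125.6°.
+125.6° already lies in (−180°, 180°].

125.6°E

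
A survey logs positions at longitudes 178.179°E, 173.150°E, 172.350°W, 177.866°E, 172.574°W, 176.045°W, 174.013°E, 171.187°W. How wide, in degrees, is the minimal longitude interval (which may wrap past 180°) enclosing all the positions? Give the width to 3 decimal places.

Sort the longitudes: -176.045°, -172.574°, -172.350°, -171.187°, +173.150°, +174.013°, +177.866°, +178.179°.
Eastward gaps between consecutive values (wrapping around): 3.471°, 0.224°, 1.163°, 344.337°, 0.863°, 3.853°, 0.313°, 5.776°.
Largest gap = 344.337° ⇒ minimal covering band is its complement: 360° − 344.337° = 15.663°.
Band runs from +173.150° eastward to -171.187°, crossing the antimeridian.

15.663°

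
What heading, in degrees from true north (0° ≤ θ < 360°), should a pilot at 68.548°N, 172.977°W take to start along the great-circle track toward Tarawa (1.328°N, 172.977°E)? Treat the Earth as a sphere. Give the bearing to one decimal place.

Δλ = 172.977 − -172.977 = 345.954°; wrapped into (−180°, 180°]: -14.046°.
θ = atan2( sin Δλ · cos φ₂ , cos φ₁ · sin φ₂ − sin φ₁ · cos φ₂ · cos Δλ )
  = atan2(-0.24264, -0.89418) = -164.818° → normalised to [0°, 360°): 195.182°.

195.2°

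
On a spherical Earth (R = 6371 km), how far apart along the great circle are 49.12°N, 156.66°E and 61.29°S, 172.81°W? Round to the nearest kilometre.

Δλ = -172.81 − 156.66 = -329.47°; wrapped into (−180°, 180°]: 30.53°.
Δφ = -61.29 − 49.12 = -110.41°.
a = sin²(Δφ/2) + cos φ₁ · cos φ₂ · sin²(Δλ/2) = 0.696161.
c = 2·atan2(√a, √(1−a)) = 1.97395 rad → d = 6371·c ≈ 12576.04 km.

12576 km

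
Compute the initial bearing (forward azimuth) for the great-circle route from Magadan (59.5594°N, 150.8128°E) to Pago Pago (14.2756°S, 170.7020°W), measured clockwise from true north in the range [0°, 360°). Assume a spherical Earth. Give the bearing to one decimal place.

142.3°

Δλ = -170.7020 − 150.8128 = -321.5148°; wrapped into (−180°, 180°]: 38.4852°.
θ = atan2( sin Δλ · cos φ₂ , cos φ₁ · sin φ₂ − sin φ₁ · cos φ₂ · cos Δλ )
  = atan2(0.60310, -0.77896) = 142.252° → normalised to [0°, 360°): 142.252°.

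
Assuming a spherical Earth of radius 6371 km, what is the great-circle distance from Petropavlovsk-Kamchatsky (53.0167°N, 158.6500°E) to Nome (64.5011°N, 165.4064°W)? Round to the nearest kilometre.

Δλ = -165.4064 − 158.6500 = -324.0564°; wrapped into (−180°, 180°]: 35.9436°.
Δφ = 64.5011 − 53.0167 = 11.4844°.
a = sin²(Δφ/2) + cos φ₁ · cos φ₂ · sin²(Δλ/2) = 0.034666.
c = 2·atan2(√a, √(1−a)) = 0.37456 rad → d = 6371·c ≈ 2386.33 km.

2386 km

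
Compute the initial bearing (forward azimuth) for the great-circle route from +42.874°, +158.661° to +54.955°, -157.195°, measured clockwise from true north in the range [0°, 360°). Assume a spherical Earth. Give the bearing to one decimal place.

51.4°

Δλ = -157.195 − 158.661 = -315.856°; wrapped into (−180°, 180°]: 44.144°.
θ = atan2( sin Δλ · cos φ₂ , cos φ₁ · sin φ₂ − sin φ₁ · cos φ₂ · cos Δλ )
  = atan2(0.39992, 0.31963) = 51.367° → normalised to [0°, 360°): 51.367°.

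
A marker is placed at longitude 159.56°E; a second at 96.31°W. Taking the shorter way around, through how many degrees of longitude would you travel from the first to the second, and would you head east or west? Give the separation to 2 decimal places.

104.13° east

Raw difference: -96.31 − 159.56 = -255.87°.
Normalise into (−180°, 180°]: -255.87° + 360° = 104.13°.
Positive ⇒ the second point lies to the east; separation 104.13°.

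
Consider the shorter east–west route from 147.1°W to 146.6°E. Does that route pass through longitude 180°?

Yes

Naïve |146.6 − -147.1| = 293.7° > 180°, so the shorter arc goes the other way round — across 180°.
Signed shortest Δλ = ((146.6 − -147.1 + 180) mod 360) − 180 = -66.3°.
Going west by 66.3° from -147.1° passes through 180° before reaching +146.6°.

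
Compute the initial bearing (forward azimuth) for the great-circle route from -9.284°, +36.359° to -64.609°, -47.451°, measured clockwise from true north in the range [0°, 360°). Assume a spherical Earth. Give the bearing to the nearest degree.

206°

Δλ = -47.451 − 36.359 = -83.810°.
θ = atan2( sin Δλ · cos φ₂ , cos φ₁ · sin φ₂ − sin φ₁ · cos φ₂ · cos Δλ )
  = atan2(-0.42629, -0.88411) = -154.258° → normalised to [0°, 360°): 205.742°.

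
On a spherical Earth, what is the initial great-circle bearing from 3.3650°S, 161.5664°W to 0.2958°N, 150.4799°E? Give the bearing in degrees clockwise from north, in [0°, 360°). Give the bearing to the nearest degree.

Δλ = 150.4799 − -161.5664 = 312.0463°; wrapped into (−180°, 180°]: -47.9537°.
θ = atan2( sin Δλ · cos φ₂ , cos φ₁ · sin φ₂ − sin φ₁ · cos φ₂ · cos Δλ )
  = atan2(-0.74259, 0.04446) = -86.573° → normalised to [0°, 360°): 273.427°.

273°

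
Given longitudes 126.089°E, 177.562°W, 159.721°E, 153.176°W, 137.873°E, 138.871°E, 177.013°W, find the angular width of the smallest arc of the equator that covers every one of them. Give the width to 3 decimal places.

Sort the longitudes: -177.562°, -177.013°, -153.176°, +126.089°, +137.873°, +138.871°, +159.721°.
Eastward gaps between consecutive values (wrapping around): 0.549°, 23.837°, 279.265°, 11.784°, 0.998°, 20.850°, 22.717°.
Largest gap = 279.265° ⇒ minimal covering band is its complement: 360° − 279.265° = 80.735°.
Band runs from +126.089° eastward to -153.176°, crossing the antimeridian.

80.735°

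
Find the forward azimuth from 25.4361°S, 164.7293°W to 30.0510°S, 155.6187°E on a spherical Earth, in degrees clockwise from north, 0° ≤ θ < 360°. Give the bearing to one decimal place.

253.3°

Δλ = 155.6187 − -164.7293 = 320.3480°; wrapped into (−180°, 180°]: -39.6520°.
θ = atan2( sin Δλ · cos φ₂ , cos φ₁ · sin φ₂ − sin φ₁ · cos φ₂ · cos Δλ )
  = atan2(-0.55235, -0.16599) = -106.726° → normalised to [0°, 360°): 253.274°.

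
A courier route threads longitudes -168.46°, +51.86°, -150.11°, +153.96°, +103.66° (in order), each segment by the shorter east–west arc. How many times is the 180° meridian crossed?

Leg 1: -168.46° → +51.86°, shortest Δλ = -139.68° (west) — crosses 180°.
Leg 2: +51.86° → -150.11°, shortest Δλ = 158.03° (east) — crosses 180°.
Leg 3: -150.11° → +153.96°, shortest Δλ = -55.93° (west) — crosses 180°.
Leg 4: +153.96° → +103.66°, shortest Δλ = -50.3° (west) — does not cross 180°.
Total crossings: 3.

3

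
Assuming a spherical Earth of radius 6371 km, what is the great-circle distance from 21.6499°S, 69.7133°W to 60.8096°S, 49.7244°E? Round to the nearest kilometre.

Δλ = 49.7244 − -69.7133 = 119.4377°.
Δφ = -60.8096 − -21.6499 = -39.1597°.
a = sin²(Δφ/2) + cos φ₁ · cos φ₂ · sin²(Δλ/2) = 0.450355.
c = 2·atan2(√a, √(1−a)) = 1.47134 rad → d = 6371·c ≈ 9373.92 km.

9374 km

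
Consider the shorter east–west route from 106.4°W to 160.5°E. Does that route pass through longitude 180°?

Naïve |160.5 − -106.4| = 266.9° > 180°, so the shorter arc goes the other way round — across 180°.
Signed shortest Δλ = ((160.5 − -106.4 + 180) mod 360) − 180 = -93.1°.
Going west by 93.1° from -106.4° passes through 180° before reaching +160.5°.

Yes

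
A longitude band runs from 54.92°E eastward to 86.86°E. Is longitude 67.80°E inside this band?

Band width going east from +54.92° to +86.86°: ((86.86 − 54.92) mod 360) = 31.94°.
Offset of +67.80° east of the west edge: ((67.80 − 54.92) mod 360) = 12.88°.
12.88° ≤ 31.94° ⇒ inside.

Yes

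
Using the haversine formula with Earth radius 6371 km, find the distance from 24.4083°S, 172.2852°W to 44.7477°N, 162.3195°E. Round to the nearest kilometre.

8111 km

Δλ = 162.3195 − -172.2852 = 334.6047°; wrapped into (−180°, 180°]: -25.3953°.
Δφ = 44.7477 − -24.4083 = 69.1560°.
a = sin²(Δφ/2) + cos φ₁ · cos φ₂ · sin²(Δλ/2) = 0.353335.
c = 2·atan2(√a, √(1−a)) = 1.27309 rad → d = 6371·c ≈ 8110.84 km.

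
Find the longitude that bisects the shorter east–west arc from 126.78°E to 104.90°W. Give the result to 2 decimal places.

169.06°W

Signed shortest Δλ from +126.78° to -104.90° is +128.32°.
Midpoint longitude = +126.78° + (+128.32°)/2 = +126.78° + 64.16° = +190.94°.
Normalise into (−180°, 180°]: -169.06°.
(The naïve average (+126.78 + -104.90)/2 = 10.94° is on the wrong side of the globe.)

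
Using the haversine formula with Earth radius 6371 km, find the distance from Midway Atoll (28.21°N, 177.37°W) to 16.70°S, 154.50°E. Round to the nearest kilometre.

Δλ = 154.50 − -177.37 = 331.87°; wrapped into (−180°, 180°]: -28.13°.
Δφ = -16.70 − 28.21 = -44.91°.
a = sin²(Δφ/2) + cos φ₁ · cos φ₂ · sin²(Δλ/2) = 0.195741.
c = 2·atan2(√a, √(1−a)) = 0.91661 rad → d = 6371·c ≈ 5839.69 km.

5840 km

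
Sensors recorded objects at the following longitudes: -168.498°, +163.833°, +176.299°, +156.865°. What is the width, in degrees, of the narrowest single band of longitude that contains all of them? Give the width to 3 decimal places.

Sort the longitudes: -168.498°, +156.865°, +163.833°, +176.299°.
Eastward gaps between consecutive values (wrapping around): 325.363°, 6.968°, 12.466°, 15.203°.
Largest gap = 325.363° ⇒ minimal covering band is its complement: 360° − 325.363° = 34.637°.
Band runs from +156.865° eastward to -168.498°, crossing the antimeridian.

34.637°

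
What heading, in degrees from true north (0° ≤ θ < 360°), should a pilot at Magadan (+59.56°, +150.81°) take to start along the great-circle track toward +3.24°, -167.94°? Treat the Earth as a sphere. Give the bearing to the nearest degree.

133°

Δλ = -167.94 − 150.81 = -318.75°; wrapped into (−180°, 180°]: 41.25°.
θ = atan2( sin Δλ · cos φ₂ , cos φ₁ · sin φ₂ − sin φ₁ · cos φ₂ · cos Δλ )
  = atan2(0.65829, -0.61854) = 133.217° → normalised to [0°, 360°): 133.217°.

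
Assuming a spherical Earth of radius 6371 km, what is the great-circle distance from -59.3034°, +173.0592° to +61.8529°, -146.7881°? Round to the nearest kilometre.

13904 km

Δλ = -146.7881 − 173.0592 = -319.8473°; wrapped into (−180°, 180°]: 40.1527°.
Δφ = 61.8529 − -59.3034 = 121.1563°.
a = sin²(Δφ/2) + cos φ₁ · cos φ₂ · sin²(Δλ/2) = 0.787064.
c = 2·atan2(√a, √(1−a)) = 2.18234 rad → d = 6371·c ≈ 13903.66 km.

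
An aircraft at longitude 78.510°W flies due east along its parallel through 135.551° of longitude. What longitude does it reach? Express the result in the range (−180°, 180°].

57.041°E

Start at -78.510°; shift +135.551° → +57.041°.
+57.041° already lies in (−180°, 180°].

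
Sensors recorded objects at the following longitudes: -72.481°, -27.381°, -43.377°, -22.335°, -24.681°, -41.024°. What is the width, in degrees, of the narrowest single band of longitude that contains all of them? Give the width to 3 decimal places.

50.146°

Sort the longitudes: -72.481°, -43.377°, -41.024°, -27.381°, -24.681°, -22.335°.
Eastward gaps between consecutive values (wrapping around): 29.104°, 2.353°, 13.643°, 2.700°, 2.346°, 309.854°.
Largest gap = 309.854° ⇒ minimal covering band is its complement: 360° − 309.854° = 50.146°.
Band runs from -72.481° eastward to -22.335°.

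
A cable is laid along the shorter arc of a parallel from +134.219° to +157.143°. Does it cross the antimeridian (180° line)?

Signed shortest Δλ = ((157.143 − 134.219 + 180) mod 360) − 180 = 22.924°.
Going east by 22.924° from +134.219° reaches +157.143° without touching 180°.

No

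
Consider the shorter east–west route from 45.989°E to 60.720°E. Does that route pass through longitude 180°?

Signed shortest Δλ = ((60.720 − 45.989 + 180) mod 360) − 180 = 14.731°.
Going east by 14.731° from +45.989° reaches +60.720° without touching 180°.

No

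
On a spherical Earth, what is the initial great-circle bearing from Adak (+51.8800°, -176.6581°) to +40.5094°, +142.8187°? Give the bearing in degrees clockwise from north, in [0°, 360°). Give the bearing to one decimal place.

Δλ = 142.8187 − -176.6581 = 319.4768°; wrapped into (−180°, 180°]: -40.5232°.
θ = atan2( sin Δλ · cos φ₂ , cos φ₁ · sin φ₂ − sin φ₁ · cos φ₂ · cos Δλ )
  = atan2(-0.49401, -0.05369) = -96.202° → normalised to [0°, 360°): 263.798°.

263.8°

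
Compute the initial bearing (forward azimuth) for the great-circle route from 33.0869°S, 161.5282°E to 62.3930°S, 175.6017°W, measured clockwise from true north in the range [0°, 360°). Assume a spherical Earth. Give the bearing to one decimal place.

Δλ = -175.6017 − 161.5282 = -337.1299°; wrapped into (−180°, 180°]: 22.8701°.
θ = atan2( sin Δλ · cos φ₂ , cos φ₁ · sin φ₂ − sin φ₁ · cos φ₂ · cos Δλ )
  = atan2(0.18010, -0.50936) = 160.528° → normalised to [0°, 360°): 160.528°.

160.5°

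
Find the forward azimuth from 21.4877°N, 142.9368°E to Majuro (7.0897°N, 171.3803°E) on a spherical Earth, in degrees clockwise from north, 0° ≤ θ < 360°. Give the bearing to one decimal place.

Δλ = 171.3803 − 142.9368 = 28.4435°.
θ = atan2( sin Δλ · cos φ₂ , cos φ₁ · sin φ₂ − sin φ₁ · cos φ₂ · cos Δλ )
  = atan2(0.47265, -0.20478) = 113.425° → normalised to [0°, 360°): 113.425°.

113.4°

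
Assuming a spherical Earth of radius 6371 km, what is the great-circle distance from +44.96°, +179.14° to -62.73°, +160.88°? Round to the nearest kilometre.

Δλ = 160.88 − 179.14 = -18.26°.
Δφ = -62.73 − 44.96 = -107.69°.
a = sin²(Δφ/2) + cos φ₁ · cos φ₂ · sin²(Δλ/2) = 0.660096.
c = 2·atan2(√a, √(1−a)) = 1.89673 rad → d = 6371·c ≈ 12084.06 km.

12084 km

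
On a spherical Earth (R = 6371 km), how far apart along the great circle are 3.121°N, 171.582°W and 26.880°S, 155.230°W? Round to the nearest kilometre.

3770 km

Δλ = -155.230 − -171.582 = 16.352°.
Δφ = -26.880 − 3.121 = -30.001°.
a = sin²(Δφ/2) + cos φ₁ · cos φ₂ · sin²(Δλ/2) = 0.085005.
c = 2·atan2(√a, √(1−a)) = 0.59171 rad → d = 6371·c ≈ 3769.75 km.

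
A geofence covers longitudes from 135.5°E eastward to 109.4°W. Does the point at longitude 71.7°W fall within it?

No

Band width going east from +135.5° to -109.4°: ((-109.4 − 135.5) mod 360) = 115.1°.
Offset of -71.7° east of the west edge: ((-71.7 − 135.5) mod 360) = 152.8°.
152.8° > 115.1° ⇒ outside.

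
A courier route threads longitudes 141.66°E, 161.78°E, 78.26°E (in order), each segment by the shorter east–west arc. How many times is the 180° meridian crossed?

Leg 1: +141.66° → +161.78°, shortest Δλ = 20.12° (east) — does not cross 180°.
Leg 2: +161.78° → +78.26°, shortest Δλ = -83.52° (west) — does not cross 180°.
Total crossings: 0.

0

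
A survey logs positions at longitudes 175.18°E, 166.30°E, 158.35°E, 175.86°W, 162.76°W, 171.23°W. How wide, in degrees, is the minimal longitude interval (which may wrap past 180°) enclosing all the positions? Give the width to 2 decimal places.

38.89°

Sort the longitudes: -175.86°, -171.23°, -162.76°, +158.35°, +166.30°, +175.18°.
Eastward gaps between consecutive values (wrapping around): 4.63°, 8.47°, 321.11°, 7.95°, 8.88°, 8.96°.
Largest gap = 321.11° ⇒ minimal covering band is its complement: 360° − 321.11° = 38.89°.
Band runs from +158.35° eastward to -162.76°, crossing the antimeridian.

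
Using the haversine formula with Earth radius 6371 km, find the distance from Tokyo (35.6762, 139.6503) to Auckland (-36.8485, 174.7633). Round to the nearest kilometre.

8842 km

Δλ = 174.7633 − 139.6503 = 35.1130°.
Δφ = -36.8485 − 35.6762 = -72.5247°.
a = sin²(Δφ/2) + cos φ₁ · cos φ₂ · sin²(Δλ/2) = 0.409000.
c = 2·atan2(√a, √(1−a)) = 1.38778 rad → d = 6371·c ≈ 8841.53 km.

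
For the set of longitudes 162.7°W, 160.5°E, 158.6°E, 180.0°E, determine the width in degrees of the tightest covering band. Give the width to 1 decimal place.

38.7°

Sort the longitudes: -162.7°, +158.6°, +160.5°, +180.0°.
Eastward gaps between consecutive values (wrapping around): 321.3°, 1.9°, 19.5°, 17.3°.
Largest gap = 321.3° ⇒ minimal covering band is its complement: 360° − 321.3° = 38.7°.
Band runs from +158.6° eastward to -162.7°, crossing the antimeridian.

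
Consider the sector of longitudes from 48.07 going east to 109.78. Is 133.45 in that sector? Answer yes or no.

Band width going east from +48.07° to +109.78°: ((109.78 − 48.07) mod 360) = 61.71°.
Offset of +133.45° east of the west edge: ((133.45 − 48.07) mod 360) = 85.38°.
85.38° > 61.71° ⇒ outside.

No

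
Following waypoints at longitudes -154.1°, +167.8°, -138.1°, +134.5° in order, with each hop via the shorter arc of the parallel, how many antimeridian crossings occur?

3

Leg 1: -154.1° → +167.8°, shortest Δλ = -38.1° (west) — crosses 180°.
Leg 2: +167.8° → -138.1°, shortest Δλ = 54.1° (east) — crosses 180°.
Leg 3: -138.1° → +134.5°, shortest Δλ = -87.4° (west) — crosses 180°.
Total crossings: 3.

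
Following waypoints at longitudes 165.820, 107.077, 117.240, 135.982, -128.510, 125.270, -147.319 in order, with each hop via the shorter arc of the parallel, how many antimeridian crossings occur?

Leg 1: +165.820° → +107.077°, shortest Δλ = -58.743° (west) — does not cross 180°.
Leg 2: +107.077° → +117.240°, shortest Δλ = 10.163° (east) — does not cross 180°.
Leg 3: +117.240° → +135.982°, shortest Δλ = 18.742° (east) — does not cross 180°.
Leg 4: +135.982° → -128.510°, shortest Δλ = 95.508° (east) — crosses 180°.
Leg 5: -128.510° → +125.270°, shortest Δλ = -106.22° (west) — crosses 180°.
Leg 6: +125.270° → -147.319°, shortest Δλ = 87.411° (east) — crosses 180°.
Total crossings: 3.

3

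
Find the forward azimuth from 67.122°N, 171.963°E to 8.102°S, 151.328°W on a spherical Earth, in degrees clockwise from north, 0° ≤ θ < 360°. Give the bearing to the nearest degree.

Δλ = -151.328 − 171.963 = -323.291°; wrapped into (−180°, 180°]: 36.709°.
θ = atan2( sin Δλ · cos φ₂ , cos φ₁ · sin φ₂ − sin φ₁ · cos φ₂ · cos Δλ )
  = atan2(0.59178, -0.78604) = 143.025° → normalised to [0°, 360°): 143.025°.

143°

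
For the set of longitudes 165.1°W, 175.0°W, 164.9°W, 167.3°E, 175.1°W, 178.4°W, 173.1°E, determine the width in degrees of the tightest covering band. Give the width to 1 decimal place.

27.8°

Sort the longitudes: -178.4°, -175.1°, -175.0°, -165.1°, -164.9°, +167.3°, +173.1°.
Eastward gaps between consecutive values (wrapping around): 3.3°, 0.1°, 9.9°, 0.2°, 332.2°, 5.8°, 8.5°.
Largest gap = 332.2° ⇒ minimal covering band is its complement: 360° − 332.2° = 27.8°.
Band runs from +167.3° eastward to -164.9°, crossing the antimeridian.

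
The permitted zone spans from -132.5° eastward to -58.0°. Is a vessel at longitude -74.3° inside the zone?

Band width going east from -132.5° to -58.0°: ((-58.0 − -132.5) mod 360) = 74.5°.
Offset of -74.3° east of the west edge: ((-74.3 − -132.5) mod 360) = 58.2°.
58.2° ≤ 74.5° ⇒ inside.

Yes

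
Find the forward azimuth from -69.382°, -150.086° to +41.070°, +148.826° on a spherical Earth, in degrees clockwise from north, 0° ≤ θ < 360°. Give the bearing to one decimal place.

Δλ = 148.826 − -150.086 = 298.912°; wrapped into (−180°, 180°]: -61.088°.
θ = atan2( sin Δλ · cos φ₂ , cos φ₁ · sin φ₂ − sin φ₁ · cos φ₂ · cos Δλ )
  = atan2(-0.65994, 0.57249) = -49.059° → normalised to [0°, 360°): 310.941°.

310.9°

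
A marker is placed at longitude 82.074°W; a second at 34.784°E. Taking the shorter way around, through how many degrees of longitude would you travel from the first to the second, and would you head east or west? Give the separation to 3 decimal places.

Raw difference: 34.784 − -82.074 = 116.858°.
Normalise into (−180°, 180°]: 116.858° stays 116.858°.
Positive ⇒ the second point lies to the east; separation 116.858°.

116.858° east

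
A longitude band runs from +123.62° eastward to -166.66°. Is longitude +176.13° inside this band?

Band width going east from +123.62° to -166.66°: ((-166.66 − 123.62) mod 360) = 69.72°.
Offset of +176.13° east of the west edge: ((176.13 − 123.62) mod 360) = 52.51°.
52.51° ≤ 69.72° ⇒ inside.

Yes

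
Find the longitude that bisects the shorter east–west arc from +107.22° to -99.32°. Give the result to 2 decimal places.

-176.05°

Signed shortest Δλ from +107.22° to -99.32° is +153.46°.
Midpoint longitude = +107.22° + (+153.46°)/2 = +107.22° + 76.73° = +183.95°.
Normalise into (−180°, 180°]: -176.05°.
(The naïve average (+107.22 + -99.32)/2 = 3.95° is on the wrong side of the globe.)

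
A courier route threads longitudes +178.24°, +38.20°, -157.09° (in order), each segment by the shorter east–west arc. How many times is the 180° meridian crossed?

1

Leg 1: +178.24° → +38.20°, shortest Δλ = -140.04° (west) — does not cross 180°.
Leg 2: +38.20° → -157.09°, shortest Δλ = 164.71° (east) — crosses 180°.
Total crossings: 1.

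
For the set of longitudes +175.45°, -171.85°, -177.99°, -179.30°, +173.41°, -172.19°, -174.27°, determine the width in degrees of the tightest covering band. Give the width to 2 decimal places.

14.74°

Sort the longitudes: -179.30°, -177.99°, -174.27°, -172.19°, -171.85°, +173.41°, +175.45°.
Eastward gaps between consecutive values (wrapping around): 1.31°, 3.72°, 2.08°, 0.34°, 345.26°, 2.04°, 5.25°.
Largest gap = 345.26° ⇒ minimal covering band is its complement: 360° − 345.26° = 14.74°.
Band runs from +173.41° eastward to -171.85°, crossing the antimeridian.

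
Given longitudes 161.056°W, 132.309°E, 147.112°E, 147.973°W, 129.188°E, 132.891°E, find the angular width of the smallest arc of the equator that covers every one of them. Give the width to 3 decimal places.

82.839°

Sort the longitudes: -161.056°, -147.973°, +129.188°, +132.309°, +132.891°, +147.112°.
Eastward gaps between consecutive values (wrapping around): 13.083°, 277.161°, 3.121°, 0.582°, 14.221°, 51.832°.
Largest gap = 277.161° ⇒ minimal covering band is its complement: 360° − 277.161° = 82.839°.
Band runs from +129.188° eastward to -147.973°, crossing the antimeridian.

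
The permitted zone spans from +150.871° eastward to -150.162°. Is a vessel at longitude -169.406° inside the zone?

Yes

Band width going east from +150.871° to -150.162°: ((-150.162 − 150.871) mod 360) = 58.967°.
Offset of -169.406° east of the west edge: ((-169.406 − 150.871) mod 360) = 39.723°.
39.723° ≤ 58.967° ⇒ inside.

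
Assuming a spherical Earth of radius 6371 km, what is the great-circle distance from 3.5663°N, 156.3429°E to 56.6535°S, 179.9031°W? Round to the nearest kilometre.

Δλ = -179.9031 − 156.3429 = -336.2460°; wrapped into (−180°, 180°]: 23.7540°.
Δφ = -56.6535 − 3.5663 = -60.2198°.
a = sin²(Δφ/2) + cos φ₁ · cos φ₂ · sin²(Δλ/2) = 0.274902.
c = 2·atan2(√a, √(1−a)) = 1.10381 rad → d = 6371·c ≈ 7032.39 km.

7032 km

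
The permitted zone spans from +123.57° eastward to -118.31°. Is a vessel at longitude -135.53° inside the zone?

Band width going east from +123.57° to -118.31°: ((-118.31 − 123.57) mod 360) = 118.12°.
Offset of -135.53° east of the west edge: ((-135.53 − 123.57) mod 360) = 100.90°.
100.90° ≤ 118.12° ⇒ inside.

Yes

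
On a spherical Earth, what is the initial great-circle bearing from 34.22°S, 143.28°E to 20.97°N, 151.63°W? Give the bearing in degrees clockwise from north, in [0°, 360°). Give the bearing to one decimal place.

Δλ = -151.63 − 143.28 = -294.91°; wrapped into (−180°, 180°]: 65.09°.
θ = atan2( sin Δλ · cos φ₂ , cos φ₁ · sin φ₂ − sin φ₁ · cos φ₂ · cos Δλ )
  = atan2(0.84690, 0.51710) = 58.592° → normalised to [0°, 360°): 58.592°.

58.6°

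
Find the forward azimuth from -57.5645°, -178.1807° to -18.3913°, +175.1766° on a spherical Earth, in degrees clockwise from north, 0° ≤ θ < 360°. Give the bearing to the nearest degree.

350°

Δλ = 175.1766 − -178.1807 = 353.3573°; wrapped into (−180°, 180°]: -6.6427°.
θ = atan2( sin Δλ · cos φ₂ , cos φ₁ · sin φ₂ − sin φ₁ · cos φ₂ · cos Δλ )
  = atan2(-0.10977, 0.62629) = -9.941° → normalised to [0°, 360°): 350.059°.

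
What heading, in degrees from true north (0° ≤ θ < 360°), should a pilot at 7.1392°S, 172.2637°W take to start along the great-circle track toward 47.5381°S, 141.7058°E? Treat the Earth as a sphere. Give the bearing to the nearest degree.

Δλ = 141.7058 − -172.2637 = 313.9695°; wrapped into (−180°, 180°]: -46.0305°.
θ = atan2( sin Δλ · cos φ₂ , cos φ₁ · sin φ₂ − sin φ₁ · cos φ₂ · cos Δλ )
  = atan2(-0.48588, -0.67376) = -144.203° → normalised to [0°, 360°): 215.797°.

216°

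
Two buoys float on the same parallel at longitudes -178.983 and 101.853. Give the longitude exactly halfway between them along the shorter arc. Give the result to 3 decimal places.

+141.435°

Signed shortest Δλ from -178.983° to +101.853° is -79.164°.
Midpoint longitude = -178.983° + (-79.164°)/2 = -178.983° − 39.582° = -218.565°.
Normalise into (−180°, 180°]: +141.435°.
(The naïve average (-178.983 + +101.853)/2 = -38.565° is on the wrong side of the globe.)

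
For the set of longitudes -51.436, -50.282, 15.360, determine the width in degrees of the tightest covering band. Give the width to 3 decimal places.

66.796°

Sort the longitudes: -51.436°, -50.282°, +15.360°.
Eastward gaps between consecutive values (wrapping around): 1.154°, 65.642°, 293.204°.
Largest gap = 293.204° ⇒ minimal covering band is its complement: 360° − 293.204° = 66.796°.
Band runs from -51.436° eastward to +15.360°.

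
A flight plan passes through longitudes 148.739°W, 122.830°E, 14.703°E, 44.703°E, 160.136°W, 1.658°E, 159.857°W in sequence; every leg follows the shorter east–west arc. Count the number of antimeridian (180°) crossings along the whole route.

Leg 1: -148.739° → +122.830°, shortest Δλ = -88.431° (west) — crosses 180°.
Leg 2: +122.830° → +14.703°, shortest Δλ = -108.127° (west) — does not cross 180°.
Leg 3: +14.703° → +44.703°, shortest Δλ = 30.0° (east) — does not cross 180°.
Leg 4: +44.703° → -160.136°, shortest Δλ = 155.161° (east) — crosses 180°.
Leg 5: -160.136° → +1.658°, shortest Δλ = 161.794° (east) — does not cross 180°.
Leg 6: +1.658° → -159.857°, shortest Δλ = -161.515° (west) — does not cross 180°.
Total crossings: 2.

2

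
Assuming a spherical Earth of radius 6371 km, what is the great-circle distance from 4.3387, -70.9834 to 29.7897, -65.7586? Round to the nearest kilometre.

Δλ = -65.7586 − -70.9834 = 5.2248°.
Δφ = 29.7897 − 4.3387 = 25.4510°.
a = sin²(Δφ/2) + cos φ₁ · cos φ₂ · sin²(Δλ/2) = 0.050321.
c = 2·atan2(√a, √(1−a)) = 0.45250 rad → d = 6371·c ≈ 2882.87 km.

2883 km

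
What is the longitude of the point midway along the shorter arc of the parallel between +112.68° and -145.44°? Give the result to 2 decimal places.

+163.62°

Signed shortest Δλ from +112.68° to -145.44° is +101.88°.
Midpoint longitude = +112.68° + (+101.88°)/2 = +112.68° + 50.94° = +163.62°.
(The naïve average (+112.68 + -145.44)/2 = -16.38° is on the wrong side of the globe.)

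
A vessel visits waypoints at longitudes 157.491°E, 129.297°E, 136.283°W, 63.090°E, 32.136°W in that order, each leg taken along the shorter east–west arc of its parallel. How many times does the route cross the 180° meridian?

2

Leg 1: +157.491° → +129.297°, shortest Δλ = -28.194° (west) — does not cross 180°.
Leg 2: +129.297° → -136.283°, shortest Δλ = 94.42° (east) — crosses 180°.
Leg 3: -136.283° → +63.090°, shortest Δλ = -160.627° (west) — crosses 180°.
Leg 4: +63.090° → -32.136°, shortest Δλ = -95.226° (west) — does not cross 180°.
Total crossings: 2.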